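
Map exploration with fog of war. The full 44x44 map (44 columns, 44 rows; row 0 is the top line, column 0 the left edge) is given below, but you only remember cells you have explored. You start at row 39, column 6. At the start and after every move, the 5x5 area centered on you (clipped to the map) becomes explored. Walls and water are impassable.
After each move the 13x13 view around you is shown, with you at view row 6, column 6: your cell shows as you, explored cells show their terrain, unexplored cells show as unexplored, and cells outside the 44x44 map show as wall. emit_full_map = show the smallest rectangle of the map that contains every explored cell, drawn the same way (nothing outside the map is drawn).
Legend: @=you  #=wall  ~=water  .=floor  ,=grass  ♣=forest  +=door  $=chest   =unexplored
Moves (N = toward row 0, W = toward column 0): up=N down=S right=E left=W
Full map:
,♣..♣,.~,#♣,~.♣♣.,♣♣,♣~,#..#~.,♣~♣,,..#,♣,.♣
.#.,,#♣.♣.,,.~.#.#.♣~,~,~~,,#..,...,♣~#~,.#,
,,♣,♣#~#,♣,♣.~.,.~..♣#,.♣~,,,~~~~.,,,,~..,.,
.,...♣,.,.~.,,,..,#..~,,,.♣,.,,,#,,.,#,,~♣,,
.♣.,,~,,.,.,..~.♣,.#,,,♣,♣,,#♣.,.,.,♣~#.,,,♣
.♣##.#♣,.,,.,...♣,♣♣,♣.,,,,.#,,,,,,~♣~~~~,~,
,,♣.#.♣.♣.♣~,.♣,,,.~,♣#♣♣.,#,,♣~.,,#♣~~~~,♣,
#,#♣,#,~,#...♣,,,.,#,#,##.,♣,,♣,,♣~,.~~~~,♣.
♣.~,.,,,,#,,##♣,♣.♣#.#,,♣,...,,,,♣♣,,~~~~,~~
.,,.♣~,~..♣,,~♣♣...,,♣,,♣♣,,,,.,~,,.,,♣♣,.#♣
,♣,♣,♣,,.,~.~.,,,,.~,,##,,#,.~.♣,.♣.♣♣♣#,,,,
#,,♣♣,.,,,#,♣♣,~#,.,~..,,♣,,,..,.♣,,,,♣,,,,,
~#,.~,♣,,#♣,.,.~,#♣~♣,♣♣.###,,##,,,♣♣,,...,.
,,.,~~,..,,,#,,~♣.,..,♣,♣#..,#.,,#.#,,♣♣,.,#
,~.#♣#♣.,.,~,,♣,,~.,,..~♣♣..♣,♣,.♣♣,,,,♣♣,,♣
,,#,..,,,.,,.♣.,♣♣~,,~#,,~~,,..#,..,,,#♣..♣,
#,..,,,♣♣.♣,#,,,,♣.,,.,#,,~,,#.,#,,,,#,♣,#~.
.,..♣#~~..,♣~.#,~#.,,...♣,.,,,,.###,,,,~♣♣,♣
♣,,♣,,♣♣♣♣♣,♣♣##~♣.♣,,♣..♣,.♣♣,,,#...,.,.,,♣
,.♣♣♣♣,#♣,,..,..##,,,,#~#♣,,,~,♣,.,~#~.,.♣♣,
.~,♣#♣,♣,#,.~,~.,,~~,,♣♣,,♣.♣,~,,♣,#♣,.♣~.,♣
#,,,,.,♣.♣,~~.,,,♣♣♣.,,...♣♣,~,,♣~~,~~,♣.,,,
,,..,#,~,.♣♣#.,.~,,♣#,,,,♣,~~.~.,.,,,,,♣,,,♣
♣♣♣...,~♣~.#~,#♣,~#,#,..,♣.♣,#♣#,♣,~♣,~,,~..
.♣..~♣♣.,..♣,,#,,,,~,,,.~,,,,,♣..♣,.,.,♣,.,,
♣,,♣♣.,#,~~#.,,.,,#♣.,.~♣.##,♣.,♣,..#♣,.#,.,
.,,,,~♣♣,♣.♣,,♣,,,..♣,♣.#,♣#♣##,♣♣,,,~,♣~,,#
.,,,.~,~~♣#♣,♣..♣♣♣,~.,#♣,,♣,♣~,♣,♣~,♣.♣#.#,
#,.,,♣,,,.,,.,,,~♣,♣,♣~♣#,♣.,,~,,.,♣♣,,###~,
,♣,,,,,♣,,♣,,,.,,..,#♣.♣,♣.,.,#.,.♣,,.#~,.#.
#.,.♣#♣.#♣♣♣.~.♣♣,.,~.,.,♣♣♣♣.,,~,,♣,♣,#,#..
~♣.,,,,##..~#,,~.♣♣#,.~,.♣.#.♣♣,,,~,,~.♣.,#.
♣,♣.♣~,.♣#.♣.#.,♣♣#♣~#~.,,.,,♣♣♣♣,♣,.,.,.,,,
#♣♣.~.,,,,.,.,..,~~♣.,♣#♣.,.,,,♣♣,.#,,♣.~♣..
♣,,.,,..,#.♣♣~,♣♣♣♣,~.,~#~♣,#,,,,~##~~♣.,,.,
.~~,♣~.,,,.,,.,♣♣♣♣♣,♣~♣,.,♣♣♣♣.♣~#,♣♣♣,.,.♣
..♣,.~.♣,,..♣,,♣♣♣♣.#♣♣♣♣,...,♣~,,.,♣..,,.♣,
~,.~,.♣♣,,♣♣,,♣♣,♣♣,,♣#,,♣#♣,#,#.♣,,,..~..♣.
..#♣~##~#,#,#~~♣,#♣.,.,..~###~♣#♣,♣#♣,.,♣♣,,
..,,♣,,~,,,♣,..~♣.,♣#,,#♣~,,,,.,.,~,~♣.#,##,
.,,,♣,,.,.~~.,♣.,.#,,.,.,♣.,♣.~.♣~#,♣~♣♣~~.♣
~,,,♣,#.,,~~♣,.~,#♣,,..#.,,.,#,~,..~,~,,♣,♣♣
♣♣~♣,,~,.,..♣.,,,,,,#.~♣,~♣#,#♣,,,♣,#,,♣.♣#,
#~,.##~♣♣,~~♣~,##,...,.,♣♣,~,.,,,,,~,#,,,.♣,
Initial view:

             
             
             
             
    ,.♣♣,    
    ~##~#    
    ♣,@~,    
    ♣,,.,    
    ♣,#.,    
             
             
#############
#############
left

#            
#            
#            
#            
#   ~,.♣♣,   
#   ♣~##~#   
#   ,♣@,~,   
#   ,♣,,.,   
#   ,♣,#.,   
#            
#            
#############
#############

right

             
             
             
             
   ~,.♣♣,    
   ♣~##~#    
   ,♣,@~,    
   ,♣,,.,    
   ,♣,#.,    
             
             
#############
#############

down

             
             
             
   ~,.♣♣,    
   ♣~##~#    
   ,♣,,~,    
   ,♣,@.,    
   ,♣,#.,    
    ,,~,.    
             
#############
#############
#############

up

             
             
             
             
   ~,.♣♣,    
   ♣~##~#    
   ,♣,@~,    
   ,♣,,.,    
   ,♣,#.,    
    ,,~,.    
             
#############
#############

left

#            
#            
#            
#            
#   ~,.♣♣,   
#   ♣~##~#   
#   ,♣@,~,   
#   ,♣,,.,   
#   ,♣,#.,   
#    ,,~,.   
#            
#############
#############

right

             
             
             
             
   ~,.♣♣,    
   ♣~##~#    
   ,♣,@~,    
   ,♣,,.,    
   ,♣,#.,    
    ,,~,.    
             
#############
#############

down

             
             
             
   ~,.♣♣,    
   ♣~##~#    
   ,♣,,~,    
   ,♣,@.,    
   ,♣,#.,    
    ,,~,.    
             
#############
#############
#############

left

#            
#            
#            
#   ~,.♣♣,   
#   ♣~##~#   
#   ,♣,,~,   
#   ,♣@,.,   
#   ,♣,#.,   
#   ♣,,~,.   
#            
#############
#############
#############

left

##           
##           
##           
##   ~,.♣♣,  
##  #♣~##~#  
##  ,,♣,,~,  
##  ,,@,,.,  
##  ,,♣,#.,  
##  ~♣,,~,.  
##           
#############
#############
#############

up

##           
##           
##           
##           
##  .~,.♣♣,  
##  #♣~##~#  
##  ,,@,,~,  
##  ,,♣,,.,  
##  ,,♣,#.,  
##  ~♣,,~,.  
##           
#############
#############

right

#            
#            
#            
#            
#  .~,.♣♣,   
#  #♣~##~#   
#  ,,♣@,~,   
#  ,,♣,,.,   
#  ,,♣,#.,   
#  ~♣,,~,.   
#            
#############
#############

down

#            
#            
#            
#  .~,.♣♣,   
#  #♣~##~#   
#  ,,♣,,~,   
#  ,,♣@,.,   
#  ,,♣,#.,   
#  ~♣,,~,.   
#            
#############
#############
#############

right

             
             
             
  .~,.♣♣,    
  #♣~##~#    
  ,,♣,,~,    
  ,,♣,@.,    
  ,,♣,#.,    
  ~♣,,~,.    
             
#############
#############
#############

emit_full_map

.~,.♣♣,
#♣~##~#
,,♣,,~,
,,♣,@.,
,,♣,#.,
~♣,,~,.

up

             
             
             
             
  .~,.♣♣,    
  #♣~##~#    
  ,,♣,@~,    
  ,,♣,,.,    
  ,,♣,#.,    
  ~♣,,~,.    
             
#############
#############

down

             
             
             
  .~,.♣♣,    
  #♣~##~#    
  ,,♣,,~,    
  ,,♣,@.,    
  ,,♣,#.,    
  ~♣,,~,.    
             
#############
#############
#############

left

#            
#            
#            
#  .~,.♣♣,   
#  #♣~##~#   
#  ,,♣,,~,   
#  ,,♣@,.,   
#  ,,♣,#.,   
#  ~♣,,~,.   
#            
#############
#############
#############

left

##           
##           
##           
##  .~,.♣♣,  
##  #♣~##~#  
##  ,,♣,,~,  
##  ,,@,,.,  
##  ,,♣,#.,  
##  ~♣,,~,.  
##           
#############
#############
#############


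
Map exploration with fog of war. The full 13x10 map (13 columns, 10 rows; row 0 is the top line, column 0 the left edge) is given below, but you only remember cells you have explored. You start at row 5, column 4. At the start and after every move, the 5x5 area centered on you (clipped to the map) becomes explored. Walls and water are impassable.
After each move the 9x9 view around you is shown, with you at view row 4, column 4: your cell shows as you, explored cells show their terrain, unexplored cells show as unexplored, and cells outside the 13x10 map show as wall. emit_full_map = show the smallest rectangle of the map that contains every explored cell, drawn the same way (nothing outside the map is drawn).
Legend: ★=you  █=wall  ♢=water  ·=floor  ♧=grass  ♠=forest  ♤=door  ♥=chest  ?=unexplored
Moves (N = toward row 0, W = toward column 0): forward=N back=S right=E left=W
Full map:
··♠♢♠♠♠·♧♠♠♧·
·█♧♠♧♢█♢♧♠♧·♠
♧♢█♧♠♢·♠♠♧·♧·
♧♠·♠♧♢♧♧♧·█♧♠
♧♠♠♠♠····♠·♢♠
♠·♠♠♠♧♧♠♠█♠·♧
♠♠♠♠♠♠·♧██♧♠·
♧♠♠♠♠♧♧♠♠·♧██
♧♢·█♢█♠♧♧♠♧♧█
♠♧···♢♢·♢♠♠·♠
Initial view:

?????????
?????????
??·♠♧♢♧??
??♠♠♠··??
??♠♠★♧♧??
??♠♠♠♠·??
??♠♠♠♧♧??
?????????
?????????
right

?????????
?????????
?·♠♧♢♧♧??
?♠♠♠···??
?♠♠♠★♧♠??
?♠♠♠♠·♧??
?♠♠♠♧♧♠??
?????????
?????????

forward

?????????
?????????
??♧♠♢·♠??
?·♠♧♢♧♧??
?♠♠♠★··??
?♠♠♠♧♧♠??
?♠♠♠♠·♧??
?♠♠♠♧♧♠??
?????????

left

?????????
?????????
??█♧♠♢·♠?
??·♠♧♢♧♧?
??♠♠★···?
??♠♠♠♧♧♠?
??♠♠♠♠·♧?
??♠♠♠♧♧♠?
?????????

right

?????????
?????????
?█♧♠♢·♠??
?·♠♧♢♧♧??
?♠♠♠★··??
?♠♠♠♧♧♠??
?♠♠♠♠·♧??
?♠♠♠♧♧♠??
?????????

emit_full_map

█♧♠♢·♠
·♠♧♢♧♧
♠♠♠★··
♠♠♠♧♧♠
♠♠♠♠·♧
♠♠♠♧♧♠

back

?????????
?█♧♠♢·♠??
?·♠♧♢♧♧??
?♠♠♠···??
?♠♠♠★♧♠??
?♠♠♠♠·♧??
?♠♠♠♧♧♠??
?????????
?????????

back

?█♧♠♢·♠??
?·♠♧♢♧♧??
?♠♠♠···??
?♠♠♠♧♧♠??
?♠♠♠★·♧??
?♠♠♠♧♧♠??
??█♢█♠♧??
?????????
█████████

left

??█♧♠♢·♠?
??·♠♧♢♧♧?
??♠♠♠···?
??♠♠♠♧♧♠?
??♠♠★♠·♧?
??♠♠♠♧♧♠?
??·█♢█♠♧?
?????????
█████████

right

?█♧♠♢·♠??
?·♠♧♢♧♧??
?♠♠♠···??
?♠♠♠♧♧♠??
?♠♠♠★·♧??
?♠♠♠♧♧♠??
?·█♢█♠♧??
?????????
█████████

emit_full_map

█♧♠♢·♠
·♠♧♢♧♧
♠♠♠···
♠♠♠♧♧♠
♠♠♠★·♧
♠♠♠♧♧♠
·█♢█♠♧

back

?·♠♧♢♧♧??
?♠♠♠···??
?♠♠♠♧♧♠??
?♠♠♠♠·♧??
?♠♠♠★♧♠??
?·█♢█♠♧??
??··♢♢·??
█████████
█████████

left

??·♠♧♢♧♧?
??♠♠♠···?
??♠♠♠♧♧♠?
??♠♠♠♠·♧?
??♠♠★♧♧♠?
??·█♢█♠♧?
??···♢♢·?
█████████
█████████

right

?·♠♧♢♧♧??
?♠♠♠···??
?♠♠♠♧♧♠??
?♠♠♠♠·♧??
?♠♠♠★♧♠??
?·█♢█♠♧??
?···♢♢·??
█████████
█████████

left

??·♠♧♢♧♧?
??♠♠♠···?
??♠♠♠♧♧♠?
??♠♠♠♠·♧?
??♠♠★♧♧♠?
??·█♢█♠♧?
??···♢♢·?
█████████
█████████

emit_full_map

█♧♠♢·♠
·♠♧♢♧♧
♠♠♠···
♠♠♠♧♧♠
♠♠♠♠·♧
♠♠★♧♧♠
·█♢█♠♧
···♢♢·


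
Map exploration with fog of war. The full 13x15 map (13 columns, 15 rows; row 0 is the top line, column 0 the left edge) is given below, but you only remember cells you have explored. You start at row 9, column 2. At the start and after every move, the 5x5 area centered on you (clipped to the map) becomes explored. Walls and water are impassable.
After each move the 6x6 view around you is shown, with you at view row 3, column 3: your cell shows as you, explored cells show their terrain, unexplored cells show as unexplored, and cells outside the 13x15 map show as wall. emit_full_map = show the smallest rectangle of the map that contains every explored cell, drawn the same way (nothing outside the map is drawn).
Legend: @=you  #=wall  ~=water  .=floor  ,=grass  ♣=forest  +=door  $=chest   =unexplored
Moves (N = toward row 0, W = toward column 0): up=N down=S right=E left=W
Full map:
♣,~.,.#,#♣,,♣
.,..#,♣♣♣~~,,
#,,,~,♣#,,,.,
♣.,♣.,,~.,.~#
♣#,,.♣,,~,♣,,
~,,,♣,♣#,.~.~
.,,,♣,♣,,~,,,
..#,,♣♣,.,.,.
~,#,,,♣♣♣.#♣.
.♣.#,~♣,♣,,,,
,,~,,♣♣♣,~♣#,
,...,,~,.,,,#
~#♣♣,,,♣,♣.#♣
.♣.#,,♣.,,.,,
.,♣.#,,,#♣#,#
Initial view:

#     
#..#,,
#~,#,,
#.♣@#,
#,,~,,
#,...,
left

##    
##..#,
##~,#,
##.@.#
##,,~,
##,...

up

##    
##.,,,
##..#,
##~@#,
##.♣.#
##,,~,

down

##.,,,
##..#,
##~,#,
##.@.#
##,,~,
##,...

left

###.,,
###..#
###~,#
###@♣.
###,,~
###,..

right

##.,,,
##..#,
##~,#,
##.@.#
##,,~,
##,...

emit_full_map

.,,, 
..#,,
~,#,,
.@.#,
,,~,,
,...,

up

##    
##.,,,
##..#,
##~@#,
##.♣.#
##,,~,

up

##    
##~,,,
##.,,,
##.@#,
##~,#,
##.♣.#

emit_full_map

~,,, 
.,,, 
.@#,,
~,#,,
.♣.#,
,,~,,
,...,


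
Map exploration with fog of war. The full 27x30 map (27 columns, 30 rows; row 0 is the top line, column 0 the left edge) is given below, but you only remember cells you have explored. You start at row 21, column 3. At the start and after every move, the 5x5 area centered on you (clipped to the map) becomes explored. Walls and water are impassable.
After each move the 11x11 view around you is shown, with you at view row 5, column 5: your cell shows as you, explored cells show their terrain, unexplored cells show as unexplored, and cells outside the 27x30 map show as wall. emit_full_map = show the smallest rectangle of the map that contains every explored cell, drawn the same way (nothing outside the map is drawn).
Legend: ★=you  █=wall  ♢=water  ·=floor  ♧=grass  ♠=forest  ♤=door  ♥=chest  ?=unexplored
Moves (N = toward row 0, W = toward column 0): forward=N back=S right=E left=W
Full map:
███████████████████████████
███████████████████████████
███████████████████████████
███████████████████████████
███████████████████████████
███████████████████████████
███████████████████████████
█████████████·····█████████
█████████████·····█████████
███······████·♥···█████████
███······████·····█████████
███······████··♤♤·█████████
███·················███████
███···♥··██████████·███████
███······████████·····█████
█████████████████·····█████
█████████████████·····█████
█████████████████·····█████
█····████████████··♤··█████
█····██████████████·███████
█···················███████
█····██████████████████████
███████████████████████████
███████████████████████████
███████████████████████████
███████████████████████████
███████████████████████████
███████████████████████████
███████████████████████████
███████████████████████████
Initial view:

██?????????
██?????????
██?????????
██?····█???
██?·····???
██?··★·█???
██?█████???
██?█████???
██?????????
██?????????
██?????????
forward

██?????????
██?????????
██?????????
██?····█???
██?····█???
██?··★··???
██?····█???
██?█████???
██?█████???
██?????????
██?????????

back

██?????????
██?????????
██?····█???
██?····█???
██?·····???
██?··★·█???
██?█████???
██?█████???
██?????????
██?????????
██?????????

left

███????????
███????????
███?····█??
████····█??
████·····??
████·★··█??
█████████??
█████████??
███????????
███????????
███????????

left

████???????
████???????
████?····█?
█████····█?
█████·····?
█████★···█?
██████████?
██████████?
████???????
████???????
████???????

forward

████???????
████???????
████???????
█████····█?
█████····█?
█████★····?
█████····█?
██████████?
██████████?
████???????
████???????

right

███????????
███????????
███????????
████····█??
████····█??
████·★···??
████····█??
█████████??
█████████??
███????????
███????????

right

██?????????
██?????????
██?????????
███····█???
███····█???
███··★··???
███····█???
████████???
████████???
██?????????
██?????????

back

██?????????
██?????????
███····█???
███····█???
███·····???
███··★·█???
████████???
████████???
██?????????
██?????????
██?????????

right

█??????????
█??????????
██····█????
██····██???
██······???
██···★██???
████████???
████████???
█??????????
█??????????
█??????????

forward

█??????????
█??????????
█??????????
██····██???
██····██???
██···★··???
██····██???
████████???
████████???
█??????????
█??????????

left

██?????????
██?????????
██?????????
███····██??
███····██??
███··★···??
███····██??
█████████??
█████████??
██?????????
██?????????

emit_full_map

█····██
█····██
█··★···
█····██
███████
███████

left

███????????
███????????
███????????
████····██?
████····██?
████·★····?
████····██?
██████████?
██████████?
███????????
███????????

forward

███????????
███????????
███????????
████████???
████····██?
████·★··██?
████······?
████····██?
██████████?
██████████?
███????????

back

███????????
███????????
████████???
████····██?
████····██?
████·★····?
████····██?
██████████?
██████████?
███????????
███????????

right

██?????????
██?????????
███████????
███····██??
███····██??
███··★···??
███····██??
█████████??
█████████??
██?????????
██?????????

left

███????????
███????????
████████???
████····██?
████····██?
████·★····?
████····██?
██████████?
██████████?
███????????
███????????

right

██?????????
██?????????
███████????
███····██??
███····██??
███··★···??
███····██??
█████████??
█████████??
██?????????
██?????????

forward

██?????????
██?????????
██?????????
████████???
███····██??
███··★·██??
███······??
███····██??
█████████??
█████████??
██?????????

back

██?????????
██?????????
████████???
███····██??
███····██??
███··★···??
███····██??
█████████??
█████████??
██?????????
██?????????

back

██?????????
████████???
███····██??
███····██??
███······??
███··★·██??
█████████??
█████████??
██?????????
██?????????
██?????????

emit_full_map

██████?
█····██
█····██
█······
█··★·██
███████
███████


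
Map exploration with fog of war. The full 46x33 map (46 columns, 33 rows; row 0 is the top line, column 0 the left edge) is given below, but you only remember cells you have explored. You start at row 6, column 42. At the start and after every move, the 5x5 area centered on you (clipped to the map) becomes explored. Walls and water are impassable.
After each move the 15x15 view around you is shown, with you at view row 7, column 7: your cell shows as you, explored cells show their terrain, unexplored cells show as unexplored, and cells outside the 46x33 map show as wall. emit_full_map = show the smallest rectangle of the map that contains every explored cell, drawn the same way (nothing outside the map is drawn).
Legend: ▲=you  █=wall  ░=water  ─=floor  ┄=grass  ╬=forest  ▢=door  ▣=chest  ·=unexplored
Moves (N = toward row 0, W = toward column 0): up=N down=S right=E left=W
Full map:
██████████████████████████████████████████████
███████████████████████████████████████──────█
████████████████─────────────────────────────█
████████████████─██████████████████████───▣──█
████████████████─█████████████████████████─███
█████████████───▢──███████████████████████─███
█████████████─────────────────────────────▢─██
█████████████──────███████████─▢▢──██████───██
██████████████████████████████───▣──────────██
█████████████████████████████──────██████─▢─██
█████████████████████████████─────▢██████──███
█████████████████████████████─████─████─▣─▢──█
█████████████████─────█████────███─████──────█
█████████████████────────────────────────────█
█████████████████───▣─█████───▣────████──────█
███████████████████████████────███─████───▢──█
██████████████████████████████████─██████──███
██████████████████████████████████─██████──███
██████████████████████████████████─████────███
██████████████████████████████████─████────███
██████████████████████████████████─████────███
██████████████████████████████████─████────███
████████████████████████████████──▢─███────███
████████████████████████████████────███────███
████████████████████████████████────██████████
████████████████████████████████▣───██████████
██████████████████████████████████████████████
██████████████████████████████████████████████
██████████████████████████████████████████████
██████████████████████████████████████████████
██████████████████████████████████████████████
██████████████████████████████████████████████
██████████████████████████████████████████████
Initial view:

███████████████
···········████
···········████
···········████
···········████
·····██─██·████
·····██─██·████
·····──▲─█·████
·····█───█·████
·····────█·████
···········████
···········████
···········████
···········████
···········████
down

···········████
···········████
···········████
···········████
·····██─██·████
·····██─██·████
·····──▢─█·████
·····█─▲─█·████
·····────█·████
·····█─▢─█·████
···········████
···········████
···········████
···········████
···········████

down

···········████
···········████
···········████
·····██─██·████
·····██─██·████
·····──▢─█·████
·····█───█·████
·····──▲─█·████
·····█─▢─█·████
·····█──██·████
···········████
···········████
···········████
···········████
···········████

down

···········████
···········████
·····██─██·████
·····██─██·████
·····──▢─█·████
·····█───█·████
·····────█·████
·····█─▲─█·████
·····█──██·████
·····▣─▢──·████
···········████
···········████
···········████
···········████
···········████

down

···········████
·····██─██·████
·····██─██·████
·····──▢─█·████
·····█───█·████
·····────█·████
·····█─▢─█·████
·····█─▲██·████
·····▣─▢──·████
·····─────·████
···········████
···········████
···········████
···········████
···········████

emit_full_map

██─██
██─██
──▢─█
█───█
────█
█─▢─█
█─▲██
▣─▢──
─────

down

·····██─██·████
·····██─██·████
·····──▢─█·████
·····█───█·████
·····────█·████
·····█─▢─█·████
·····█──██·████
·····▣─▲──·████
·····─────·████
·····─────·████
···········████
···········████
···········████
···········████
···········████

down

·····██─██·████
·····──▢─█·████
·····█───█·████
·····────█·████
·····█─▢─█·████
·····█──██·████
·····▣─▢──·████
·····──▲──·████
·····─────·████
·····─────·████
···········████
···········████
···········████
···········████
···········████

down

·····──▢─█·████
·····█───█·████
·····────█·████
·····█─▢─█·████
·····█──██·████
·····▣─▢──·████
·····─────·████
·····──▲──·████
·····─────·████
·····──▢──·████
···········████
···········████
···········████
···········████
···········████

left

······──▢─█·███
······█───█·███
······────█·███
······█─▢─█·███
······█──██·███
·····─▣─▢──·███
·····──────·███
·····──▲───·███
·····──────·███
·····───▢──·███
············███
············███
············███
············███
············███

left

·······──▢─█·██
·······█───█·██
·······────█·██
·······█─▢─█·██
·······█──██·██
·····█─▣─▢──·██
·····█──────·██
·····──▲────·██
·····█──────·██
·····█───▢──·██
·············██
·············██
·············██
·············██
·············██

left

········──▢─█·█
········█───█·█
········────█·█
········█─▢─█·█
········█──██·█
·····██─▣─▢──·█
·····██──────·█
·····──▲─────·█
·····██──────·█
·····██───▢──·█
··············█
··············█
··············█
··············█
··············█

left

·········──▢─█·
·········█───█·
·········────█·
·········█─▢─█·
·········█──██·
·····███─▣─▢──·
·····███──────·
·····──▲──────·
·····███──────·
·····███───▢──·
···············
···············
···············
···············
···············

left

··········──▢─█
··········█───█
··········────█
··········█─▢─█
··········█──██
·····████─▣─▢──
·····████──────
·····──▲───────
·····████──────
·····████───▢──
···············
···············
···············
···············
···············

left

···········──▢─
···········█───
···········────
···········█─▢─
···········█──█
·····─████─▣─▢─
·····─████─────
·····──▲───────
·····─████─────
·····─████───▢─
···············
···············
···············
···············
···············

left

············──▢
············█──
············───
············█─▢
············█──
·····█─████─▣─▢
·····█─████────
·····──▲───────
·····──████────
·····█─████───▢
···············
···············
···············
···············
···············

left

·············──
·············█─
·············──
·············█─
·············█─
·····██─████─▣─
·····██─████───
·····──▲───────
·····───████───
·····██─████───
···············
···············
···············
···············
···············

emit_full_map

········██─██
········██─██
········──▢─█
········█───█
········────█
········█─▢─█
········█──██
██─████─▣─▢──
██─████──────
──▲──────────
───████──────
██─████───▢──


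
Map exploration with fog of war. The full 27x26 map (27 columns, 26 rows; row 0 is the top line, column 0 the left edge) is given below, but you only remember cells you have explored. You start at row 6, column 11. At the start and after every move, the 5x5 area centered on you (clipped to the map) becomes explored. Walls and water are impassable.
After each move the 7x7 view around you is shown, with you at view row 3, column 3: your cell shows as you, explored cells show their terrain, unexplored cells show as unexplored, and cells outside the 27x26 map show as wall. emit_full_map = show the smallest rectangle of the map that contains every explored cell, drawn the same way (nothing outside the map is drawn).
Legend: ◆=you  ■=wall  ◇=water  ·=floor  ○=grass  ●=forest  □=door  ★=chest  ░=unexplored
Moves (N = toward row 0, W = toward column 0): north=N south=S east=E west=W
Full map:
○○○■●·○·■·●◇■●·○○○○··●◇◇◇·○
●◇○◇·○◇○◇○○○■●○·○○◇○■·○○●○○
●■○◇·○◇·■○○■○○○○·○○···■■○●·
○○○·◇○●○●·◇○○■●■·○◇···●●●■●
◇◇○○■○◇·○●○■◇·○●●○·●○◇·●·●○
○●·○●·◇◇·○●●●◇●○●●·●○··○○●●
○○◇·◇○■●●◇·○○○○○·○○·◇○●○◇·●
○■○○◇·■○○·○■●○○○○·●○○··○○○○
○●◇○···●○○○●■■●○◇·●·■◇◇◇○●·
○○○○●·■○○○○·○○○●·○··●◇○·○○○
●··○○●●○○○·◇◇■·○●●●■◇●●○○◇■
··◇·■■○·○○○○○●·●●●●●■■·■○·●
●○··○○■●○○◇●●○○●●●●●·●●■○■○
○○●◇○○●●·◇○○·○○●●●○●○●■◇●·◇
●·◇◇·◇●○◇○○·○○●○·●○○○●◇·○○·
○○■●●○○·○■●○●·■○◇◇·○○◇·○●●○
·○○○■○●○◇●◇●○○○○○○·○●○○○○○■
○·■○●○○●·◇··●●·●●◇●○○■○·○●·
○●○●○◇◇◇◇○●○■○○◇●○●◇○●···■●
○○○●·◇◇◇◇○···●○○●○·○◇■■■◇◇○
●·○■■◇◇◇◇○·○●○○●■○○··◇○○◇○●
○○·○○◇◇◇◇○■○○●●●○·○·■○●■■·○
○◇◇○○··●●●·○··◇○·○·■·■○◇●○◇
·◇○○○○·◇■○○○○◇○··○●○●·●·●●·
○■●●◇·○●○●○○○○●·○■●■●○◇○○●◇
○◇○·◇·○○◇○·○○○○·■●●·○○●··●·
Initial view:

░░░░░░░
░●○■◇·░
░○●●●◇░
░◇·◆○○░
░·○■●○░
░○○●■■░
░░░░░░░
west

░░░░░░░
░○●○■◇·
░·○●●●◇
░●◇◆○○○
░○·○■●○
░○○○●■■
░░░░░░░

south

░○●○■◇·
░·○●●●◇
░●◇·○○○
░○·◆■●○
░○○○●■■
░○○○·○░
░░░░░░░

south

░·○●●●◇
░●◇·○○○
░○·○■●○
░○○◆●■■
░○○○·○░
░○○·◇◇░
░░░░░░░

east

·○●●●◇░
●◇·○○○░
○·○■●○░
○○○◆■■░
○○○·○○░
○○·◇◇■░
░░░░░░░

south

●◇·○○○░
○·○■●○░
○○○●■■░
○○○◆○○░
○○·◇◇■░
░○○○○●░
░░░░░░░

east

◇·○○○░░
·○■●○○░
○○●■■●░
○○·◆○○░
○·◇◇■·░
○○○○●·░
░░░░░░░

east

·○○○░░░
○■●○○○░
○●■■●○░
○·○◆○●░
·◇◇■·○░
○○○●·●░
░░░░░░░

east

○○○░░░░
■●○○○○░
●■■●○◇░
·○○◆●·░
◇◇■·○●░
○○●·●●░
░░░░░░░

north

●●◇░░░░
○○○○○·░
■●○○○○░
●■■◆○◇░
·○○○●·░
◇◇■·○●░
○○●·●●░

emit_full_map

○●○■◇·░░░
·○●●●◇░░░
●◇·○○○○○·
○·○■●○○○○
○○○●■■◆○◇
○○○·○○○●·
○○·◇◇■·○●
░○○○○●·●●

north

■◇·░░░░
●●◇●○●░
○○○○○·░
■●○◆○○░
●■■●○◇░
·○○○●·░
◇◇■·○●░

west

○■◇·░░░
●●●◇●○●
·○○○○○·
○■●◆○○○
○●■■●○◇
○·○○○●·
·◇◇■·○●

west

●○■◇·░░
○●●●◇●○
◇·○○○○○
·○■◆○○○
○○●■■●○
○○·○○○●
○·◇◇■·○

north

░░░░░░░
●○■◇·○░
○●●●◇●○
◇·○◆○○○
·○■●○○○
○○●■■●○
○○·○○○●

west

░░░░░░░
○●○■◇·○
·○●●●◇●
●◇·◆○○○
○·○■●○○
○○○●■■●
○○○·○○○

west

░░░░░░░
░○●○■◇·
░·○●●●◇
░●◇◆○○○
░○·○■●○
░○○○●■■
░○○○·○○

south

░○●○■◇·
░·○●●●◇
░●◇·○○○
░○·◆■●○
░○○○●■■
░○○○·○○
░○○·◇◇■

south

░·○●●●◇
░●◇·○○○
░○·○■●○
░○○◆●■■
░○○○·○○
░○○·◇◇■
░░○○○○●

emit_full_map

○●○■◇·○░░
·○●●●◇●○●
●◇·○○○○○·
○·○■●○○○○
○○◆●■■●○◇
○○○·○○○●·
○○·◇◇■·○●
░○○○○●·●●

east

·○●●●◇●
●◇·○○○○
○·○■●○○
○○○◆■■●
○○○·○○○
○○·◇◇■·
░○○○○●·

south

●◇·○○○○
○·○■●○○
○○○●■■●
○○○◆○○○
○○·◇◇■·
░○○○○●·
░░░░░░░

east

◇·○○○○○
·○■●○○○
○○●■■●○
○○·◆○○●
○·◇◇■·○
○○○○●·●
░░░░░░░

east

·○○○○○·
○■●○○○○
○●■■●○◇
○·○◆○●·
·◇◇■·○●
○○○●·●●
░░░░░░░

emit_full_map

○●○■◇·○░░
·○●●●◇●○●
●◇·○○○○○·
○·○■●○○○○
○○○●■■●○◇
○○○·○◆○●·
○○·◇◇■·○●
░○○○○●·●●

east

○○○○○·░
■●○○○○░
●■■●○◇░
·○○◆●·░
◇◇■·○●░
○○●·●●░
░░░░░░░

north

●●◇●○●░
○○○○○·░
■●○○○○░
●■■◆○◇░
·○○○●·░
◇◇■·○●░
○○●·●●░

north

■◇·○░░░
●●◇●○●░
○○○○○·░
■●○◆○○░
●■■●○◇░
·○○○●·░
◇◇■·○●░

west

○■◇·○░░
●●●◇●○●
·○○○○○·
○■●◆○○○
○●■■●○◇
○·○○○●·
·◇◇■·○●

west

●○■◇·○░
○●●●◇●○
◇·○○○○○
·○■◆○○○
○○●■■●○
○○·○○○●
○·◇◇■·○

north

░░░░░░░
●○■◇·○░
○●●●◇●○
◇·○◆○○○
·○■●○○○
○○●■■●○
○○·○○○●

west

░░░░░░░
○●○■◇·○
·○●●●◇●
●◇·◆○○○
○·○■●○○
○○○●■■●
○○○·○○○
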